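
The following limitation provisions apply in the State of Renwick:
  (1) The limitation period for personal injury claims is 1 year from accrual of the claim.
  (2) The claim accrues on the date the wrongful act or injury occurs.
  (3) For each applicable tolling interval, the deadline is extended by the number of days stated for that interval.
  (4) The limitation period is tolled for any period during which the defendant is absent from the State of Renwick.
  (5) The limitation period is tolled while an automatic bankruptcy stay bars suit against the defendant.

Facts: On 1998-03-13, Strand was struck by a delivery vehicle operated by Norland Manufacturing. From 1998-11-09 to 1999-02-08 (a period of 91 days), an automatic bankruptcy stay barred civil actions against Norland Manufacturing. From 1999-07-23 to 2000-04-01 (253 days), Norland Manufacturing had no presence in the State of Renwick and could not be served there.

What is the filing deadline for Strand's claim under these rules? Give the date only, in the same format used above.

The limitation period began to run on 1998-03-13.
The untolled deadline — 1 year after 1998-03-13 — is 1999-03-13.
The period was tolled for 91 days by the automatic bankruptcy stay (1998-11-09 to 1999-02-08), pushing the deadline to 1999-06-12.
The defendant's absence from the jurisdiction from 1999-07-23 to 2000-04-01 began after the period had already run on 1999-06-12, so it has no tolling effect.

1999-06-12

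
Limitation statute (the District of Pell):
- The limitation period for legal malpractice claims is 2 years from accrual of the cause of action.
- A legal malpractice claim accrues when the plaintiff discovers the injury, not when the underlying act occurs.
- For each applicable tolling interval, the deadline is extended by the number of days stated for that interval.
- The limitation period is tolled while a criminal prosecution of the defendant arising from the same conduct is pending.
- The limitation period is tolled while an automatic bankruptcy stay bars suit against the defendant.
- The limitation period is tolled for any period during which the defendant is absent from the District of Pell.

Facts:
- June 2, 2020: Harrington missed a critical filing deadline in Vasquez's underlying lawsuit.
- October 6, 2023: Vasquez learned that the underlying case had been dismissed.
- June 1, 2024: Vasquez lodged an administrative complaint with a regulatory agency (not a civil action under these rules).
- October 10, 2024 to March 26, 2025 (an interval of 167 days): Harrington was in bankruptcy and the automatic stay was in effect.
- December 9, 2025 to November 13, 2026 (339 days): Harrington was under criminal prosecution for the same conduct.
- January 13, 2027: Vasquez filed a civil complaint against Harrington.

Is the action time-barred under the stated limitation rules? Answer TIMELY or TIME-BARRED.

TIMELY

The claim did not accrue until Vasquez discovered the injury on October 6, 2023; the June 2, 2020 act date does not start the clock under the stated rule.
The untolled deadline — 2 years after October 6, 2023 — is October 6, 2025.
The automatic bankruptcy stay from October 10, 2024 to March 26, 2025 tolled the period for 167 days, extending the deadline to March 22, 2026.
Because the pending criminal prosecution ran from December 9, 2025 to November 13, 2026, the deadline is extended by 339 days to February 24, 2027.
Nothing else in the chronology tolls or restarts the period.
Vasquez filed on January 13, 2027, before the February 24, 2027 deadline, so the action is timely.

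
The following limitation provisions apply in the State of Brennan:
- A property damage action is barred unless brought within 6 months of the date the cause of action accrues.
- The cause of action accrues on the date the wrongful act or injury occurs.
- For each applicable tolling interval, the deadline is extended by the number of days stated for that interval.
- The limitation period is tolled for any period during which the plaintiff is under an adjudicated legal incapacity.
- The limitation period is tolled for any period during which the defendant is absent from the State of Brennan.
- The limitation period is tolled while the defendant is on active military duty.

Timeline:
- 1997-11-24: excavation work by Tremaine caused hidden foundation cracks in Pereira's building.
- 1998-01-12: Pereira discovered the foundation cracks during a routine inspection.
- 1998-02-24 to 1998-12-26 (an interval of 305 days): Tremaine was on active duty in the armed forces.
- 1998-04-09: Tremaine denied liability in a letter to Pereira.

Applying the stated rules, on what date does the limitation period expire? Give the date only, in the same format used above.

Because the rule ties accrual to occurrence, the claim accrued on 1997-11-24, not on the 1998-01-12 discovery date.
Adding the 6 months base period to 1997-11-24 gives a deadline of 1998-05-24, before any tolling.
The period was tolled for 305 days by the defendant's active military service (1998-02-24 to 1998-12-26), pushing the deadline to 1999-03-25.
Nothing else in the chronology tolls or restarts the period.

1999-03-25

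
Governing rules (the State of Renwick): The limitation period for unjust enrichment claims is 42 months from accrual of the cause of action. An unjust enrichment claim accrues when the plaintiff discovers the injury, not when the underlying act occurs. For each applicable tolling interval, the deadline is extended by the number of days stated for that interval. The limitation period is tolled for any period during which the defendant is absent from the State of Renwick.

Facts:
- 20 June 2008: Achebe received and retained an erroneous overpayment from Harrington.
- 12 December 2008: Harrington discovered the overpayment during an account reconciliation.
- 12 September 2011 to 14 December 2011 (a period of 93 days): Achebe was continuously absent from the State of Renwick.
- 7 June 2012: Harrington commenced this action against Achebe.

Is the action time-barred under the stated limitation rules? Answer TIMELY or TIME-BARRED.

TIMELY

Under the discovery rule, the claim accrued on 12 December 2008, when Harrington discovered the injury — not on the 20 June 2008 date of the underlying act.
Adding the 42 months base period to 12 December 2008 gives a deadline of 12 June 2012, before any tolling.
Because the defendant's absence from the jurisdiction ran from 12 September 2011 to 14 December 2011, the deadline is extended by 93 days to 13 September 2012.
Filing on 7 June 2012 beat the 13 September 2012 deadline — the action is timely.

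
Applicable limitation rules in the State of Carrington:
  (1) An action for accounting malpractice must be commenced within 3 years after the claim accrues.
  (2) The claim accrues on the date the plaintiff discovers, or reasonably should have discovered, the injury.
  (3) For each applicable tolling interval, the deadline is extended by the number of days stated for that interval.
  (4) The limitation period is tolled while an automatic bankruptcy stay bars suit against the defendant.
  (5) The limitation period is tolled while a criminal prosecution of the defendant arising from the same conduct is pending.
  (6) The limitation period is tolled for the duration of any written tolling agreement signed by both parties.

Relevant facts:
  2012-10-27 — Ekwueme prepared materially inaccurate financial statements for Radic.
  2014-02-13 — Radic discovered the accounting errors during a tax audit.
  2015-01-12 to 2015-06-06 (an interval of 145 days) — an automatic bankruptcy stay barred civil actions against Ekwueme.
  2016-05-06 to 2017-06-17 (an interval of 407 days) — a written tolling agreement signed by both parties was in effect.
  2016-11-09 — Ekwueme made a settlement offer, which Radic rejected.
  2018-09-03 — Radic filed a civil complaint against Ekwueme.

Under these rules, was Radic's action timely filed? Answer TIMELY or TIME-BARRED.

TIME-BARRED

The claim did not accrue until Radic discovered the injury on 2014-02-13; the 2012-10-27 act date does not start the clock under the stated rule.
The untolled deadline — 3 years after 2014-02-13 — is 2017-02-13.
Because the automatic bankruptcy stay ran from 2015-01-12 to 2015-06-06, the deadline is extended by 145 days to 2017-07-08.
The written tolling agreement from 2016-05-06 to 2017-06-17 tolled the period for 407 days, extending the deadline to 2018-08-19.
None of the other events listed affects the running of the period under the stated rules.
Filing on 2018-09-03 missed the 2018-08-19 deadline — the action is time-barred.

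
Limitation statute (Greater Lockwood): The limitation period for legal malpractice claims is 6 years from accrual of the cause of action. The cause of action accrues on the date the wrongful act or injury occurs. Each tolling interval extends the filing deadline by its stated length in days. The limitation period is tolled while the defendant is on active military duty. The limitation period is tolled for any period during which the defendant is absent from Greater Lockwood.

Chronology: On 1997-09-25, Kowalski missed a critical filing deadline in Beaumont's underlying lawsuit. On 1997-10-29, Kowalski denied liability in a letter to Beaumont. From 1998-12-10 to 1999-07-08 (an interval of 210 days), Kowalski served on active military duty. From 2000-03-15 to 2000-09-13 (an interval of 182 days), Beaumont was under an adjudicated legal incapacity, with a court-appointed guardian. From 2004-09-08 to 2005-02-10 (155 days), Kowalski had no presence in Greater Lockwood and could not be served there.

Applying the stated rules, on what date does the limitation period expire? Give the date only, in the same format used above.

2004-04-22

The cause of action accrued on 1997-09-25, the date of the act.
6 years from 1997-09-25 is 2003-09-25.
The defendant's active military service from 1998-12-10 to 1999-07-08 tolled the period for 210 days, extending the deadline to 2004-04-22.
The defendant's absence from the jurisdiction from 2004-09-08 to 2005-02-10 began after the period had already run on 2004-04-22, so it has no tolling effect.
No stated provision tolls the period for the plaintiff's incapacity, so the interval from 2000-03-15 to 2000-09-13 has no effect on the deadline.
None of the other events listed affects the running of the period under the stated rules.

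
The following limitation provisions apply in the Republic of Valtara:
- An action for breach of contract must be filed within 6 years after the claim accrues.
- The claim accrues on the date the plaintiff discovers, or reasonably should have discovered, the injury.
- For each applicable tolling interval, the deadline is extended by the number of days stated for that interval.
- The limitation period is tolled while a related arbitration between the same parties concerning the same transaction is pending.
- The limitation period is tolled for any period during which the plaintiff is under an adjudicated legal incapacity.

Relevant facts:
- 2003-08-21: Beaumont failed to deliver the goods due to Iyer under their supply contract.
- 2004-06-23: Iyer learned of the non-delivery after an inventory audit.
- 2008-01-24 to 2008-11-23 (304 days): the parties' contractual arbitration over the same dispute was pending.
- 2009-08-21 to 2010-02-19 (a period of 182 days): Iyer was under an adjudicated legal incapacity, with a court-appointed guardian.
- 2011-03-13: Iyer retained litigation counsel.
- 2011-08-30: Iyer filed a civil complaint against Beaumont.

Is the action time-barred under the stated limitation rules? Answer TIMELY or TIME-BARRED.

TIMELY

Under the discovery rule, the claim accrued on 2004-06-23, when Iyer discovered the injury — not on the 2003-08-21 date of the underlying act.
Adding the 6 years base period to 2004-06-23 gives a deadline of 2010-06-23, before any tolling.
The period was tolled for 304 days by the pending related arbitration (2008-01-24 to 2008-11-23), pushing the deadline to 2011-04-23.
Because the plaintiff's legal incapacity ran from 2009-08-21 to 2010-02-19, the deadline is extended by 182 days to 2011-10-22.
None of the other events listed affects the running of the period under the stated rules.
Filing on 2011-08-30 beat the 2011-10-22 deadline — the action is timely.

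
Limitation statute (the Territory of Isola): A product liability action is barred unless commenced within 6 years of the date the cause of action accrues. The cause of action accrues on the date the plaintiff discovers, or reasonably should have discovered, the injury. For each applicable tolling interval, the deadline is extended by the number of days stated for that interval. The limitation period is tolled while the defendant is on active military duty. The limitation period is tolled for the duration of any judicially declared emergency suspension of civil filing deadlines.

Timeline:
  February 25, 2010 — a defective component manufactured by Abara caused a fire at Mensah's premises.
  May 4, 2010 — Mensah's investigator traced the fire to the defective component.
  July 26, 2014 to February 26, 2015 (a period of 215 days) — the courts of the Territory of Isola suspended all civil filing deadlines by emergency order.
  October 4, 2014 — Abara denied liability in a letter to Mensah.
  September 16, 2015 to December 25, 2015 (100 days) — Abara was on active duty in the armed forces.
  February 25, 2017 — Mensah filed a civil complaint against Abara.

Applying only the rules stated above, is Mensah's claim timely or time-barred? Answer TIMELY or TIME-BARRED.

TIMELY

Under the discovery rule, the claim accrued on May 4, 2010, when Mensah discovered the injury — not on the February 25, 2010 date of the underlying act.
The untolled deadline — 6 years after May 4, 2010 — is May 4, 2016.
Because the emergency suspension of filing deadlines ran from July 26, 2014 to February 26, 2015, the deadline is extended by 215 days to December 5, 2016.
The defendant's active military service from September 16, 2015 to December 25, 2015 tolled the period for 100 days, extending the deadline to March 15, 2017.
None of the other events listed affects the running of the period under the stated rules.
Mensah filed on February 25, 2017, before the March 15, 2017 deadline, so the action is timely.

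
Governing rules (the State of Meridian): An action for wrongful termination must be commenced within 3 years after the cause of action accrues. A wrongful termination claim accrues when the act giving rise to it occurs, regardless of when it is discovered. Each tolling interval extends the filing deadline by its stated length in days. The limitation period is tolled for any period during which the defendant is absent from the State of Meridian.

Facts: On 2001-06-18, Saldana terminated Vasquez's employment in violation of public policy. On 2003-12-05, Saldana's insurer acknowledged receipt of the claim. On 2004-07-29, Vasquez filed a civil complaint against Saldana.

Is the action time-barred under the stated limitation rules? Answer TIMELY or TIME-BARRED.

The cause of action accrued on 2001-06-18, the date of the act.
The untolled deadline — 3 years after 2001-06-18 — is 2004-06-18.
The other events in the timeline have no effect on the limitation period under the stated rules.
Filing on 2004-07-29 missed the 2004-06-18 deadline — the action is time-barred.

TIME-BARRED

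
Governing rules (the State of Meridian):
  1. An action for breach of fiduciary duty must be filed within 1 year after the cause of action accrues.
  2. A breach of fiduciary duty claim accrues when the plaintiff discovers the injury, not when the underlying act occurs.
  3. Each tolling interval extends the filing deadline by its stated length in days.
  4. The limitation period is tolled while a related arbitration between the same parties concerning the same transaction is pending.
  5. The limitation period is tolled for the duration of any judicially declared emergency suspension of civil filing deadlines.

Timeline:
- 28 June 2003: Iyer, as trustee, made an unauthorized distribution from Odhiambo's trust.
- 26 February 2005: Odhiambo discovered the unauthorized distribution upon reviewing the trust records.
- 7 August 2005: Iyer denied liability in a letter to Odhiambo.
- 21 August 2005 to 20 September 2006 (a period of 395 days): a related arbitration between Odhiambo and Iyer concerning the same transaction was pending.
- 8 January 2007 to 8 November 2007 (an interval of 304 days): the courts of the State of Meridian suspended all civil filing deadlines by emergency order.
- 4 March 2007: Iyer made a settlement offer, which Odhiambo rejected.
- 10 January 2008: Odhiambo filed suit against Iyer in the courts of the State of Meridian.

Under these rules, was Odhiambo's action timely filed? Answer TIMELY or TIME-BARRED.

TIMELY

Under the discovery rule, the claim accrued on 26 February 2005, when Odhiambo discovered the injury — not on the 28 June 2003 date of the underlying act.
The untolled deadline — 1 year after 26 February 2005 — is 26 February 2006.
The pending related arbitration from 21 August 2005 to 20 September 2006 tolled the period for 395 days, extending the deadline to 28 March 2007.
Because the emergency suspension of filing deadlines ran from 8 January 2007 to 8 November 2007, the deadline is extended by 304 days to 26 January 2008.
None of the other events listed affects the running of the period under the stated rules.
Filing on 10 January 2008 beat the 26 January 2008 deadline — the action is timely.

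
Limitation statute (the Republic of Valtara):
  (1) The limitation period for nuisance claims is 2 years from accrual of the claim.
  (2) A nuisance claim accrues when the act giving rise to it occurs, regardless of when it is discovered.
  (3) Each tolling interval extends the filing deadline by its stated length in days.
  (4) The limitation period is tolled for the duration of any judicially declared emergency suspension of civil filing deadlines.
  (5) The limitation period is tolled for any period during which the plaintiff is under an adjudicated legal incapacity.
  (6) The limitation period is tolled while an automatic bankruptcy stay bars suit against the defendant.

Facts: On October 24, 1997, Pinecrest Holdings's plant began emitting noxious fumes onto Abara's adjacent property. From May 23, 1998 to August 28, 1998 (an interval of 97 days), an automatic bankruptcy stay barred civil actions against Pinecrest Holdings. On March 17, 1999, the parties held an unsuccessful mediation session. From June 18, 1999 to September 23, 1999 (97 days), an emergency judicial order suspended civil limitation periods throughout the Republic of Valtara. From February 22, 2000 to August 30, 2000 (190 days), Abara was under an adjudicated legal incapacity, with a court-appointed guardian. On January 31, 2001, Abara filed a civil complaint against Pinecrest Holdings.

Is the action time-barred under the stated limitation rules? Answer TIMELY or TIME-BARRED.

The claim accrued on October 24, 1997, the date of the act.
The untolled deadline — 2 years after October 24, 1997 — is October 24, 1999.
The period was tolled for 97 days by the automatic bankruptcy stay (May 23, 1998 to August 28, 1998), pushing the deadline to January 29, 2000.
Because the emergency suspension of filing deadlines ran from June 18, 1999 to September 23, 1999, the deadline is extended by 97 days to May 5, 2000.
The period was tolled for 190 days by the plaintiff's legal incapacity (February 22, 2000 to August 30, 2000), pushing the deadline to November 11, 2000.
None of the other events listed affects the running of the period under the stated rules.
Filing on January 31, 2001 missed the November 11, 2000 deadline — the action is time-barred.

TIME-BARRED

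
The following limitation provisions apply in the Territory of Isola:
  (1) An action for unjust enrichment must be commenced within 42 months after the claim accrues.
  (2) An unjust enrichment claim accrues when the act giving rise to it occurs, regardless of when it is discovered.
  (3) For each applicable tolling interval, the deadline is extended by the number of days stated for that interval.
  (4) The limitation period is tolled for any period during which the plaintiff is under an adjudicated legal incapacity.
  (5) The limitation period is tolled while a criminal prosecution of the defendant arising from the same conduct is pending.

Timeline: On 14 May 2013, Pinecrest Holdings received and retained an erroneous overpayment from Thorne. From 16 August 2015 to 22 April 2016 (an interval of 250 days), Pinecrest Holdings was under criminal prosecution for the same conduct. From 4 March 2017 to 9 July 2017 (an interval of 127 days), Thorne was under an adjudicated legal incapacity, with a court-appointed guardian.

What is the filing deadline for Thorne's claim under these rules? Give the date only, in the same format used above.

The claim accrued on 14 May 2013, the date of the act.
The untolled deadline — 42 months after 14 May 2013 — is 14 November 2016.
The period was tolled for 250 days by the pending criminal prosecution (16 August 2015 to 22 April 2016), pushing the deadline to 22 July 2017.
The plaintiff's legal incapacity from 4 March 2017 to 9 July 2017 tolled the period for 127 days, extending the deadline to 26 November 2017.

26 November 2017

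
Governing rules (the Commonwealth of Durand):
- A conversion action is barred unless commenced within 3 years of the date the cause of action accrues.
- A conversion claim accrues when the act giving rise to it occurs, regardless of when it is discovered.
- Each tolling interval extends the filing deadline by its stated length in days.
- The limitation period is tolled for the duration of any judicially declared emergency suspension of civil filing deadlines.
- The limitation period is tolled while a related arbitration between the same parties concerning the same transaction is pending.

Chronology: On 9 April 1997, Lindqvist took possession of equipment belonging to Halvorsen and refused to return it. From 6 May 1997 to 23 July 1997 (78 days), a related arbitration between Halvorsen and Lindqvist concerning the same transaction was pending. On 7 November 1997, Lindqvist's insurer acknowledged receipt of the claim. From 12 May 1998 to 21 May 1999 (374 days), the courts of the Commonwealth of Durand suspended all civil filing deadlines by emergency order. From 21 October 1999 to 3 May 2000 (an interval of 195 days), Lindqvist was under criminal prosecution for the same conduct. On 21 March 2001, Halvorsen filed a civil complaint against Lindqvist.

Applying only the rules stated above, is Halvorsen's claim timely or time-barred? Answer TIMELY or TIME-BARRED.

TIMELY

The claim accrued on 9 April 1997, when the wrongful act occurred.
The untolled deadline — 3 years after 9 April 1997 — is 9 April 2000.
The period was tolled for 78 days by the pending related arbitration (6 May 1997 to 23 July 1997), pushing the deadline to 26 June 2000.
The emergency suspension of filing deadlines from 12 May 1998 to 21 May 1999 tolled the period for 374 days, extending the deadline to 5 July 2001.
Although a criminal prosecution ran from 21 October 1999 to 3 May 2000, the stated rules do not make that a tolling event, so it is disregarded.
None of the other events listed affects the running of the period under the stated rules.
Filing on 21 March 2001 beat the 5 July 2001 deadline — the action is timely.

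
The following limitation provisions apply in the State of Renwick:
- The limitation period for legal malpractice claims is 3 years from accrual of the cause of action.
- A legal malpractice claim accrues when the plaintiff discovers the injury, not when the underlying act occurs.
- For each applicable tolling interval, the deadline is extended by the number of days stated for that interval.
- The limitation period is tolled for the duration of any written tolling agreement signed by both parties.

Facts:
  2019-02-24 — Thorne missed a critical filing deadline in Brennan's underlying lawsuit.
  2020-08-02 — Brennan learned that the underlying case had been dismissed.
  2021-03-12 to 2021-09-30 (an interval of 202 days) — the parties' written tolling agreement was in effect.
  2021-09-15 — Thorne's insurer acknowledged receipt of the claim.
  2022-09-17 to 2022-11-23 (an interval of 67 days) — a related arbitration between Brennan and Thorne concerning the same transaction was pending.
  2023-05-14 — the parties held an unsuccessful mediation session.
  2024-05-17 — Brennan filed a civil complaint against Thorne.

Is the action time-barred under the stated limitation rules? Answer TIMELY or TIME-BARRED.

TIME-BARRED

Under the discovery rule, the claim accrued on 2020-08-02, when Brennan discovered the injury — not on the 2019-02-24 date of the underlying act.
Adding the 3 years base period to 2020-08-02 gives a deadline of 2023-08-02, before any tolling.
The written tolling agreement from 2021-03-12 to 2021-09-30 tolled the period for 202 days, extending the deadline to 2024-02-20.
The pending related arbitration from 2022-09-17 to 2022-11-23 does not toll the period, because no stated rule makes a pending arbitration a tolling event.
None of the other events listed affects the running of the period under the stated rules.
The 2024-05-17 filing falls after the 2024-02-20 deadline; the claim is time-barred.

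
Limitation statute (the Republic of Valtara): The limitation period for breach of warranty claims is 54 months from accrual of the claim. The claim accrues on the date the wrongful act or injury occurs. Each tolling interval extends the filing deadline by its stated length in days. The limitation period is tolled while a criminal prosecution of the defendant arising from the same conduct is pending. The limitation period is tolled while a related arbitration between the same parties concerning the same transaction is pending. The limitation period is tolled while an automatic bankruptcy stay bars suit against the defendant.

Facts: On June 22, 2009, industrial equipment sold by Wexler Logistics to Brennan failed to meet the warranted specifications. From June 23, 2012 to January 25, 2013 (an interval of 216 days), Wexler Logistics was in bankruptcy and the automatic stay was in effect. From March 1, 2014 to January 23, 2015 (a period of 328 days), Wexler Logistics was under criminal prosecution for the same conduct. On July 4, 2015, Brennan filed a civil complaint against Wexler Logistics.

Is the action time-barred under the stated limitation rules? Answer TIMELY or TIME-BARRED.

TIME-BARRED

The limitation period began to run on June 22, 2009.
The untolled deadline — 54 months after June 22, 2009 — is December 22, 2013.
The period was tolled for 216 days by the automatic bankruptcy stay (June 23, 2012 to January 25, 2013), pushing the deadline to July 26, 2014.
The pending criminal prosecution from March 1, 2014 to January 23, 2015 tolled the period for 328 days, extending the deadline to June 19, 2015.
Brennan filed on July 4, 2015, after the June 19, 2015 deadline, so the action is time-barred.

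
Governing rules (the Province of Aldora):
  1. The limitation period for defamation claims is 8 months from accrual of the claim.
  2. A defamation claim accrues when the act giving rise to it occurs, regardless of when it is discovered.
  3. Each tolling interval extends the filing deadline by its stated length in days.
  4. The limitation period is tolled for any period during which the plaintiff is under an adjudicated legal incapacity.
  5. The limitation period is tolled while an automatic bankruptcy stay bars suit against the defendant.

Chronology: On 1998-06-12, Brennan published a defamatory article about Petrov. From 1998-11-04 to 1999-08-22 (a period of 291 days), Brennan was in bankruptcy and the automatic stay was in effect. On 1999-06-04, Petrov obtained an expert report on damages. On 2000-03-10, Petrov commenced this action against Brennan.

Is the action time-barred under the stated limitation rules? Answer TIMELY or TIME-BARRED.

The claim accrued on 1998-06-12, the date of the act.
The untolled deadline — 8 months after 1998-06-12 — is 1999-02-12.
Because the automatic bankruptcy stay ran from 1998-11-04 to 1999-08-22, the deadline is extended by 291 days to 1999-11-30.
The other events in the timeline have no effect on the limitation period under the stated rules.
Filing on 2000-03-10 missed the 1999-11-30 deadline — the action is time-barred.

TIME-BARRED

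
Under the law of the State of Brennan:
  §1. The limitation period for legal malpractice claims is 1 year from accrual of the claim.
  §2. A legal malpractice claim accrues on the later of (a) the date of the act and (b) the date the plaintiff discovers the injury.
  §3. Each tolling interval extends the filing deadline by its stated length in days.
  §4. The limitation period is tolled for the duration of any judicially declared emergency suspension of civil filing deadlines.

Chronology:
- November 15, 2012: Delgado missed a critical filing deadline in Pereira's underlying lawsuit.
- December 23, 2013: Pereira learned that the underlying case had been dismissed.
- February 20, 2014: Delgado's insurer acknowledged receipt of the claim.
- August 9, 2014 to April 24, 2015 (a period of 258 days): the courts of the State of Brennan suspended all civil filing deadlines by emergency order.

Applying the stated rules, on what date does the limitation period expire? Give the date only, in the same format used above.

Because discovery on December 23, 2013 post-dates the November 15, 2012 act, accrual under the later-of rule falls on December 23, 2013.
Adding the 1 year base period to December 23, 2013 gives a deadline of December 23, 2014, before any tolling.
The emergency suspension of filing deadlines from August 9, 2014 to April 24, 2015 tolled the period for 258 days, extending the deadline to September 7, 2015.
The other events in the timeline have no effect on the limitation period under the stated rules.

September 7, 2015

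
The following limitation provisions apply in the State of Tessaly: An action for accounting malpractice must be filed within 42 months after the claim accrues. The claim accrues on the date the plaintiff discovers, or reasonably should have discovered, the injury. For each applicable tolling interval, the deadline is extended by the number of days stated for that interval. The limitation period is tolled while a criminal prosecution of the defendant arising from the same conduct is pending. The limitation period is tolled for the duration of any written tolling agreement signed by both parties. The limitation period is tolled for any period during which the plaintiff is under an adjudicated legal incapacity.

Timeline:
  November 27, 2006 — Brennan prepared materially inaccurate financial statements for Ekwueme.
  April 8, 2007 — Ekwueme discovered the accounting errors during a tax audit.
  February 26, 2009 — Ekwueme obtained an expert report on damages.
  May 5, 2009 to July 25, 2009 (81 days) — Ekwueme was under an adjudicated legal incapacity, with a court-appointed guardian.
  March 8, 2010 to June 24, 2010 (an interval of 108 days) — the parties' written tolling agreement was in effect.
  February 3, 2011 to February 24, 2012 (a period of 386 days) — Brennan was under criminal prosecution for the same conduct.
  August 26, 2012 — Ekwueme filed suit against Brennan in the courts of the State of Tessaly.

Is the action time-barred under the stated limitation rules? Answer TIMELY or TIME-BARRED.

TIME-BARRED

The claim did not accrue until Ekwueme discovered the injury on April 8, 2007; the November 27, 2006 act date does not start the clock under the stated rule.
42 months from April 8, 2007 is October 8, 2010.
The period was tolled for 81 days by the plaintiff's legal incapacity (May 5, 2009 to July 25, 2009), pushing the deadline to December 28, 2010.
The period was tolled for 108 days by the written tolling agreement (March 8, 2010 to June 24, 2010), pushing the deadline to April 15, 2011.
The period was tolled for 386 days by the pending criminal prosecution (February 3, 2011 to February 24, 2012), pushing the deadline to May 5, 2012.
The other events in the timeline have no effect on the limitation period under the stated rules.
Filing on August 26, 2012 missed the May 5, 2012 deadline — the action is time-barred.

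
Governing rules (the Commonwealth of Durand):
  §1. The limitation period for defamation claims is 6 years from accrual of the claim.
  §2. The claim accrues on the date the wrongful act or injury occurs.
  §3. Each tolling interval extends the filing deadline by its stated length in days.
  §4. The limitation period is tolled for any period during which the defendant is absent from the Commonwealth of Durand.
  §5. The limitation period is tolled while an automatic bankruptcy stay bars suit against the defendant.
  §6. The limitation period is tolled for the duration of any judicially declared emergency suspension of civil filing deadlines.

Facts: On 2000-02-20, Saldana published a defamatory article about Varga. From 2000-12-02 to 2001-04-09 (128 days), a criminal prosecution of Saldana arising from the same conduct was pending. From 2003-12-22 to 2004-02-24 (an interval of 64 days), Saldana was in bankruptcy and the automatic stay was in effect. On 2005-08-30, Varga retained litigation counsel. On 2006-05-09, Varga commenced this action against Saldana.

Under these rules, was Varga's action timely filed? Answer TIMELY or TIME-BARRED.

The limitation period began to run on 2000-02-20.
6 years from 2000-02-20 is 2006-02-20.
Because the automatic bankruptcy stay ran from 2003-12-22 to 2004-02-24, the deadline is extended by 64 days to 2006-04-25.
The pending criminal prosecution from 2000-12-02 to 2001-04-09 does not toll the period, because no stated rule makes a criminal prosecution a tolling event.
Nothing else in the chronology tolls or restarts the period.
Filing on 2006-05-09 missed the 2006-04-25 deadline — the action is time-barred.

TIME-BARRED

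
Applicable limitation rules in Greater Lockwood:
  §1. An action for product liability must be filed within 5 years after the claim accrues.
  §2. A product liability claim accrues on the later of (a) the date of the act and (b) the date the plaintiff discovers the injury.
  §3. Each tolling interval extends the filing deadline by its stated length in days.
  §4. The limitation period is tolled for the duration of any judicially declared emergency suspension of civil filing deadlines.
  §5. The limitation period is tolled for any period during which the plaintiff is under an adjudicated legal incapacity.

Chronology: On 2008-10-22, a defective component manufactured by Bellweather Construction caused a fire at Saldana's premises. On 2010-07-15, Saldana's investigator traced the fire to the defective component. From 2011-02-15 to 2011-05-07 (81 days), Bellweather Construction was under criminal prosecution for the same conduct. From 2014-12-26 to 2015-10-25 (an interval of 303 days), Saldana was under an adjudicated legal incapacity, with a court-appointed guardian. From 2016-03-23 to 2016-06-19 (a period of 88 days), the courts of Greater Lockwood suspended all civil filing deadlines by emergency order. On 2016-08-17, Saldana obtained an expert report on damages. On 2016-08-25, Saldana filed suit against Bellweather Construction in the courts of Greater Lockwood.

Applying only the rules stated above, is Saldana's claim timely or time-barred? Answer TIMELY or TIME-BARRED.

Because discovery on 2010-07-15 post-dates the 2008-10-22 act, accrual under the later-of rule falls on 2010-07-15.
Adding the 5 years base period to 2010-07-15 gives a deadline of 2015-07-15, before any tolling.
The period was tolled for 303 days by the plaintiff's legal incapacity (2014-12-26 to 2015-10-25), pushing the deadline to 2016-05-13.
The emergency suspension of filing deadlines from 2016-03-23 to 2016-06-19 tolled the period for 88 days, extending the deadline to 2016-08-09.
Although a criminal prosecution ran from 2011-02-15 to 2011-05-07, the stated rules do not make that a tolling event, so it is disregarded.
None of the other events listed affects the running of the period under the stated rules.
Filing on 2016-08-25 missed the 2016-08-09 deadline — the action is time-barred.

TIME-BARRED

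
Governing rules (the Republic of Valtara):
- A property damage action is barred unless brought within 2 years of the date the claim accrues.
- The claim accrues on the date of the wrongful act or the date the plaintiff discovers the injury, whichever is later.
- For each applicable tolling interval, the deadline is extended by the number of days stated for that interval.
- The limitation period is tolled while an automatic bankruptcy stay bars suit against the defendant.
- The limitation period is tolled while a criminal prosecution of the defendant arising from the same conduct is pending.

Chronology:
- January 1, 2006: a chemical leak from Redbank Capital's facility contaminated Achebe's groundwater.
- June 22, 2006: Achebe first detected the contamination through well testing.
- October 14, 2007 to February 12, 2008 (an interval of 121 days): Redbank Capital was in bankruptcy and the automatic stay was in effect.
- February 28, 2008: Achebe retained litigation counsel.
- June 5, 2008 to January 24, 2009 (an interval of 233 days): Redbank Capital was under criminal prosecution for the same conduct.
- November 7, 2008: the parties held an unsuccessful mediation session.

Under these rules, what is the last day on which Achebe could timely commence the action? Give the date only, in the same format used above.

Taking the later of the act (January 1, 2006) and discovery (June 22, 2006), the claim accrued on June 22, 2006.
The untolled deadline — 2 years after June 22, 2006 — is June 22, 2008.
The automatic bankruptcy stay from October 14, 2007 to February 12, 2008 tolled the period for 121 days, extending the deadline to October 21, 2008.
The period was tolled for 233 days by the pending criminal prosecution (June 5, 2008 to January 24, 2009), pushing the deadline to June 11, 2009.
None of the other events listed affects the running of the period under the stated rules.

June 11, 2009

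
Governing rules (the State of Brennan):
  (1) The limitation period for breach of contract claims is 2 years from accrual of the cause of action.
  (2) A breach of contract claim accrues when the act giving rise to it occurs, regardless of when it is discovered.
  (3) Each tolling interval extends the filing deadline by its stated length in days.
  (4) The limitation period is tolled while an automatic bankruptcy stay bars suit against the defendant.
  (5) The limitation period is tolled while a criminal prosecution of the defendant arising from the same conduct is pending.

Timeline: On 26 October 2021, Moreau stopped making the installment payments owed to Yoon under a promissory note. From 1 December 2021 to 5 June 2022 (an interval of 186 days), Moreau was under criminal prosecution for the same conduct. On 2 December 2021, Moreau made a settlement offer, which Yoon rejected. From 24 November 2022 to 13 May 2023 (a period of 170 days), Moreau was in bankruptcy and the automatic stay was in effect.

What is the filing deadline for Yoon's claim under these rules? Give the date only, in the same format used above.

The limitation period began to run on 26 October 2021.
The untolled deadline — 2 years after 26 October 2021 — is 26 October 2023.
Because the pending criminal prosecution ran from 1 December 2021 to 5 June 2022, the deadline is extended by 186 days to 29 April 2024.
The automatic bankruptcy stay from 24 November 2022 to 13 May 2023 tolled the period for 170 days, extending the deadline to 16 October 2024.
The other events in the timeline have no effect on the limitation period under the stated rules.

16 October 2024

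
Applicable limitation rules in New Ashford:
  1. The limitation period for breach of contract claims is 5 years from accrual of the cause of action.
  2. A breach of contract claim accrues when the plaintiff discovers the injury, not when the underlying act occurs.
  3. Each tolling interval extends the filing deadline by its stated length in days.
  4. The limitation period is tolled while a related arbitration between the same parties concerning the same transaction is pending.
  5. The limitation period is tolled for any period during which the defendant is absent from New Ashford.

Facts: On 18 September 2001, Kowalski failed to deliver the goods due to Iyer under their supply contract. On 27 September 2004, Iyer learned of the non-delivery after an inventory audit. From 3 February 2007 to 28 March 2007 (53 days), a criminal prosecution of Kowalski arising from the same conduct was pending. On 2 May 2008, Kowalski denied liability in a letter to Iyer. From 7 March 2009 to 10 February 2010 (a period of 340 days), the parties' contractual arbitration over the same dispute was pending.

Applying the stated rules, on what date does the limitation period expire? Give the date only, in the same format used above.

Accrual is tied to discovery, so the period began on 27 September 2004 rather than on 18 September 2001 when the act occurred.
5 years from 27 September 2004 is 27 September 2009.
The pending related arbitration from 7 March 2009 to 10 February 2010 tolled the period for 340 days, extending the deadline to 2 September 2010.
The pending criminal prosecution from 3 February 2007 to 28 March 2007 does not toll the period, because no stated rule makes a criminal prosecution a tolling event.
Nothing else in the chronology tolls or restarts the period.

2 September 2010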